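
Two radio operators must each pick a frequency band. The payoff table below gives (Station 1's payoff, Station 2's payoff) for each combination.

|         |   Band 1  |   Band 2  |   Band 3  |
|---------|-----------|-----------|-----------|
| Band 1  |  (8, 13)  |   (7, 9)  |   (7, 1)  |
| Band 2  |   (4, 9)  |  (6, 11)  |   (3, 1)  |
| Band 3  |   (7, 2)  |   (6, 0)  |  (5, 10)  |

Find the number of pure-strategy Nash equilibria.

Both Band 1: Station 1 gets 8 (best alternative 7); Station 2 gets 13 (best alternative 9). Neither deviates — NE.
Both Band 3 is not a NE: Station 1 would switch to Band 1 (7 > 5).
No other cell survives both best-response checks, so there is 1 pure NE.

1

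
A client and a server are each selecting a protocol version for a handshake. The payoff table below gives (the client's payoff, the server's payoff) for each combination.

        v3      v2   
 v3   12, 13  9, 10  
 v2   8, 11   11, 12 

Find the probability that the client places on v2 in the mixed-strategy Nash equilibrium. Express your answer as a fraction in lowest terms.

The client's mix p on v3 must make the server indifferent between v3 and v2.
The server's payoff from v3: 13p + 11(1−p). From v2: 10p + 12(1−p).
Set equal: 3p = 1(1−p) → p = 1/4.
Probability on v2 is 1 − 1/4 = 3/4.

3/4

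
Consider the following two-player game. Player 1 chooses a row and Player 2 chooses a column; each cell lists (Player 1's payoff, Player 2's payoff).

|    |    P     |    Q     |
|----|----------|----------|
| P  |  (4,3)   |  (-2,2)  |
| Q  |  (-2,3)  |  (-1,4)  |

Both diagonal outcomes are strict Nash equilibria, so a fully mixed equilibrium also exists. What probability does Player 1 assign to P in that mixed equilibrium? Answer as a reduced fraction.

Player 1's mix p on P must make Player 2 indifferent between P and Q.
Player 2's payoff from P: 3p + 3(1−p). From Q: 2p + 4(1−p).
Set equal: 1p = 1(1−p) → p = 1/2.

1/2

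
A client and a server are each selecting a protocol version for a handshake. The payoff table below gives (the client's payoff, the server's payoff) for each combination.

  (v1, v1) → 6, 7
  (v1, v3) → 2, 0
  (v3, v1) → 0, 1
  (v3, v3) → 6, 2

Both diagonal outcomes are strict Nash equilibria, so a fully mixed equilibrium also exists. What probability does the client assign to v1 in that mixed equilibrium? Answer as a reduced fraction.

1/8

The client's mix p on v1 must make the server indifferent between v1 and v3.
The server's payoff from v1: 7p + 1(1−p). From v3: 0p + 2(1−p).
Set equal: 7p = 1(1−p) → p = 1/8.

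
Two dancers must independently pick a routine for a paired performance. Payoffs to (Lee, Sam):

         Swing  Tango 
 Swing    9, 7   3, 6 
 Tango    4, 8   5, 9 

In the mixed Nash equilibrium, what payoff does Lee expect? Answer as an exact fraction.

Sam mixes with probability q on Swing, chosen so Lee is indifferent: 9q + 3(1−q) = 4q + 5(1−q) gives q = 2/7.
Lee's expected payoff (from either row, since indifferent) is 9·2/7 + 3·5/7 = 33/7.

33/7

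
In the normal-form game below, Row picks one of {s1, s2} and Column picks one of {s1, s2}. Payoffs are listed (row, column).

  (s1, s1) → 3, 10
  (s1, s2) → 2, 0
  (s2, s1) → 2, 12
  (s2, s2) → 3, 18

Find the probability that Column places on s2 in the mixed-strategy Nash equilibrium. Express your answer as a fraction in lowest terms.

Column's mix q on s1 must make Row indifferent between s1 and s2.
Row's payoff from s1: 3q + 2(1−q). From s2: 2q + 3(1−q).
Set equal: 1q = 1(1−q) → q = 1/2.
Probability on s2 is 1 − 1/2 = 1/2.

1/2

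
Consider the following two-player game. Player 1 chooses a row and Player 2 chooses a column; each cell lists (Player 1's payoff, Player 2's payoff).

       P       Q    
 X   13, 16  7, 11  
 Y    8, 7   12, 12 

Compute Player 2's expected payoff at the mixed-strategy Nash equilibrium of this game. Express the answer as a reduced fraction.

Player 1 mixes with probability p on X, chosen so Player 2 is indifferent: 16p + 7(1−p) = 11p + 12(1−p) gives p = 1/2.
Player 2's expected payoff is 16·1/2 + 7·1/2 = 23/2.

23/2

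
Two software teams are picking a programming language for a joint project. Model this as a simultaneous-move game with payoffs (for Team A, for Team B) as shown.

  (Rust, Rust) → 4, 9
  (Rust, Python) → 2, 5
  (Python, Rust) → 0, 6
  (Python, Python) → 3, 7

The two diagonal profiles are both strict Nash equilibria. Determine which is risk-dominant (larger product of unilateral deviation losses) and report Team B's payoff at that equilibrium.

At both Rust: Team A loses 4 − 0 = 4 by deviating; Team B loses 9 − 5 = 4. Product = 4·4 = 16.
At both Python: Team A loses 3 − 2 = 1 by deviating; Team B loses 7 − 6 = 1. Product = 1·1 = 1.
16 > 1, so both Rust is risk-dominant. Team B's payoff there is 9.

9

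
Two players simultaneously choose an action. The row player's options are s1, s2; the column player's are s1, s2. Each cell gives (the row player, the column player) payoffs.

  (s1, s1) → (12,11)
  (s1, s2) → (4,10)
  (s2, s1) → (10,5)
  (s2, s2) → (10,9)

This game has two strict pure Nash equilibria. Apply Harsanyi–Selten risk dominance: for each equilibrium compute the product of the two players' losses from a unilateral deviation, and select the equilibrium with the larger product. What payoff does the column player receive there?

At both s1: the row player loses 12 − 10 = 2 by deviating; the column player loses 11 − 10 = 1. Product = 2·1 = 2.
At both s2: the row player loses 10 − 4 = 6 by deviating; the column player loses 9 − 5 = 4. Product = 6·4 = 24.
24 > 2, so both s2 is risk-dominant. The column player's payoff there is 9.

9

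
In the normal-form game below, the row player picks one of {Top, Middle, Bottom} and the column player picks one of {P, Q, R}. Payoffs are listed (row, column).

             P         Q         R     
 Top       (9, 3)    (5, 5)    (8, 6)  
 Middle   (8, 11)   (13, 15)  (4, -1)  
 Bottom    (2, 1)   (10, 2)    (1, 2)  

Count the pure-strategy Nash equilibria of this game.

(Top, R): the row player gets 8 (best alternative 4); the column player gets 6 (best alternative 5). Neither deviates — NE.
(Middle, Q): the row player gets 13 (best alternative 10); the column player gets 15 (best alternative 11). Neither deviates — NE.
(Bottom, R) is not a NE: the row player would switch to Top (8 > 1).
No other cell survives both best-response checks, so there are 2 pure NE.

2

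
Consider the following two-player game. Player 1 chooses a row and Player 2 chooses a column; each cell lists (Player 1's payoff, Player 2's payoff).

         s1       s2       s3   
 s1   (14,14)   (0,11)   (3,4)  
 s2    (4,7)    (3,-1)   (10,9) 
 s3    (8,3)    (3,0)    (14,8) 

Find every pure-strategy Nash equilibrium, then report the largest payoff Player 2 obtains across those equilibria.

14

Both s1 is a pure NE (Player 1: 14 ≥ 8; Player 2: 14 ≥ 11). Player 2 gets 14.
Both s3 is a pure NE (Player 1: 14 ≥ 10; Player 2: 8 ≥ 3). Player 2 gets 8.
Every other cell has a profitable deviation for at least one player. Highest of {14, 8} is 14.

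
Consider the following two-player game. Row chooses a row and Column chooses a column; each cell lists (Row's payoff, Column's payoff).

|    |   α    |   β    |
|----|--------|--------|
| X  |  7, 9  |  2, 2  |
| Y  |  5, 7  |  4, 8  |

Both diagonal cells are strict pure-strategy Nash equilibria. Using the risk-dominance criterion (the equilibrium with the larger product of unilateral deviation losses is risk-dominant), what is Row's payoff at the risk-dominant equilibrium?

At (X, α): Row loses 7 − 5 = 2 by deviating; Column loses 9 − 2 = 7. Product = 2·7 = 14.
At (Y, β): Row loses 4 − 2 = 2 by deviating; Column loses 8 − 7 = 1. Product = 2·1 = 2.
14 > 2, so (X, α) is risk-dominant. Row's payoff there is 7.

7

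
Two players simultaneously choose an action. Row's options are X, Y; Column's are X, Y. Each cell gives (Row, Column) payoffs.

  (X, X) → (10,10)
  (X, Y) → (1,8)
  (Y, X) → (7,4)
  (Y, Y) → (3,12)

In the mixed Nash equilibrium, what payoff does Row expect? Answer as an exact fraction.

Column mixes with probability q on X, chosen so Row is indifferent: 10q + 1(1−q) = 7q + 3(1−q) gives q = 2/5.
Row's expected payoff (from either row, since indifferent) is 10·2/5 + 1·3/5 = 23/5.

23/5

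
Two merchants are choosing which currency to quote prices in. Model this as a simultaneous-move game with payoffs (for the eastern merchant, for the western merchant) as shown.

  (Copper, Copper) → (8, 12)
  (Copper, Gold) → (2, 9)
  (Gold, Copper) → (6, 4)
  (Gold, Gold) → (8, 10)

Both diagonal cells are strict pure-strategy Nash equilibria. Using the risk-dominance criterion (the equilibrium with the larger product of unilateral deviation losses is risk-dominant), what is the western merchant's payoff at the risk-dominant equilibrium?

At both Copper: the eastern merchant loses 8 − 6 = 2 by deviating; the western merchant loses 12 − 9 = 3. Product = 2·3 = 6.
At both Gold: the eastern merchant loses 8 − 2 = 6 by deviating; the western merchant loses 10 − 4 = 6. Product = 6·6 = 36.
36 > 6, so both Gold is risk-dominant. The western merchant's payoff there is 10.

10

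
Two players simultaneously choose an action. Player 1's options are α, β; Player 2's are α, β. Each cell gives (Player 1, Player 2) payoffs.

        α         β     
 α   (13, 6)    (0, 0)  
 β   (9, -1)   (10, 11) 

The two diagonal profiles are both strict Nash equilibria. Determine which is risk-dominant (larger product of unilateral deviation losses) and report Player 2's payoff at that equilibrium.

11

At both α: Player 1 loses 13 − 9 = 4 by deviating; Player 2 loses 6 − 0 = 6. Product = 4·6 = 24.
At both β: Player 1 loses 10 − 0 = 10 by deviating; Player 2 loses 11 − (-1) = 12. Product = 10·12 = 120.
120 > 24, so both β is risk-dominant. Player 2's payoff there is 11.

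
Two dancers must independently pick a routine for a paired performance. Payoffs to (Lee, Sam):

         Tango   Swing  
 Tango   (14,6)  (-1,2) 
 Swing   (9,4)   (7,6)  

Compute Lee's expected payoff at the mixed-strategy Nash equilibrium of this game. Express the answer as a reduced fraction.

Sam mixes with probability q on Tango, chosen so Lee is indifferent: 14q + (-1)(1−q) = 9q + 7(1−q) gives q = 8/13.
Lee's expected payoff (from either row, since indifferent) is 14·8/13 + (-1)·5/13 = 107/13.

107/13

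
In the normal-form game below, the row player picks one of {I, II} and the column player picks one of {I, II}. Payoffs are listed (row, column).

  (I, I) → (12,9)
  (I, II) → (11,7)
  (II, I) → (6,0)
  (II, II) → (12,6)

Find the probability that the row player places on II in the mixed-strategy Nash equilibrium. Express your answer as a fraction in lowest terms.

The row player's mix p on I must make the column player indifferent between I and II.
The column player's payoff from I: 9p + 0(1−p). From II: 7p + 6(1−p).
Set equal: 2p = 6(1−p) → p = 6/8 = 3/4.
Probability on II is 1 − 3/4 = 1/4.

1/4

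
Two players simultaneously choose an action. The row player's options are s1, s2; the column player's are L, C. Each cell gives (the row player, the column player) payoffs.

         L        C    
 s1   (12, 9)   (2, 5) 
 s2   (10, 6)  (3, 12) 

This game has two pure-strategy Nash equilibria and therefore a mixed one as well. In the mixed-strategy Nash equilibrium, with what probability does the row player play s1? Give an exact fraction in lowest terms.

3/5

The row player's mix p on s1 must make the column player indifferent between L and C.
The column player's payoff from L: 9p + 6(1−p). From C: 5p + 12(1−p).
Set equal: 4p = 6(1−p) → p = 6/10 = 3/5.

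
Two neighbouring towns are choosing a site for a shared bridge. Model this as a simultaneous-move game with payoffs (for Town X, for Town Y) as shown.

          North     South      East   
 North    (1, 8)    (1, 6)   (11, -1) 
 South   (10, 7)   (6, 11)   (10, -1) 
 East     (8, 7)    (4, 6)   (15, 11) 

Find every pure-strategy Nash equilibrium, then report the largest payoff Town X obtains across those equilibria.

15

Both South is a pure NE (Town X: 6 ≥ 4; Town Y: 11 ≥ 7). Town X gets 6.
Both East is a pure NE (Town X: 15 ≥ 11; Town Y: 11 ≥ 7). Town X gets 15.
Every other cell has a profitable deviation for at least one player. Highest of {6, 15} is 15.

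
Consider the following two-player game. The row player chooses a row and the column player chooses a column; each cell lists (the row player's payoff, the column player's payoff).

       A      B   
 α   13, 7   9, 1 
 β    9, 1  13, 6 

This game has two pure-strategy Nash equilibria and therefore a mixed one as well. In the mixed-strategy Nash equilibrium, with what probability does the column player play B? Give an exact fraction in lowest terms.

1/2

The column player's mix q on A must make the row player indifferent between α and β.
The row player's payoff from α: 13q + 9(1−q). From β: 9q + 13(1−q).
Set equal: 4q = 4(1−q) → q = 4/8 = 1/2.
Probability on B is 1 − 1/2 = 1/2.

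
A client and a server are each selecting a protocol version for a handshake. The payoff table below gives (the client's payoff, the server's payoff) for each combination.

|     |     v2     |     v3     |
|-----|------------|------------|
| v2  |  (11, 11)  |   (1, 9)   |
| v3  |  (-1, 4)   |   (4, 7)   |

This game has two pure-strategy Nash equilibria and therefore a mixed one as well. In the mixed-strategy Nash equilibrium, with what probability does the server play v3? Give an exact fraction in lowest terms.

4/5

The server's mix q on v2 must make the client indifferent between v2 and v3.
The client's payoff from v2: 11q + 1(1−q). From v3: (-1)q + 4(1−q).
Set equal: 12q = 3(1−q) → q = 3/15 = 1/5.
Probability on v3 is 1 − 1/5 = 4/5.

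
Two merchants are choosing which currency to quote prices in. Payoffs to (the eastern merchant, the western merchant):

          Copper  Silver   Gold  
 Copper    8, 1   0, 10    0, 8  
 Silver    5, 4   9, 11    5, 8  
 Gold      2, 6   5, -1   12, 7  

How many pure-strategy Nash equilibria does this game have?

Both Silver: the eastern merchant gets 9 (best alternative 5); the western merchant gets 11 (best alternative 8). Neither deviates — NE.
Both Gold: the eastern merchant gets 12 (best alternative 5); the western merchant gets 7 (best alternative 6). Neither deviates — NE.
Both Copper is not a NE: the western merchant would switch to Silver (10 > 1).
No other cell survives both best-response checks, so there are 2 pure NE.

2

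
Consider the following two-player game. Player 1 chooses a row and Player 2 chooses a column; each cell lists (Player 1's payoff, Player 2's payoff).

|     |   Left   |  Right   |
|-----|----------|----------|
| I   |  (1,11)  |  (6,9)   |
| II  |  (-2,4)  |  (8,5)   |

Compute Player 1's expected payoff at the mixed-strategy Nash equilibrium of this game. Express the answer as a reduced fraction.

4

Player 2 mixes with probability q on Left, chosen so Player 1 is indifferent: 1q + 6(1−q) = (-2)q + 8(1−q) gives q = 2/5.
Player 1's expected payoff (from either row, since indifferent) is 1·2/5 + 6·3/5 = 4.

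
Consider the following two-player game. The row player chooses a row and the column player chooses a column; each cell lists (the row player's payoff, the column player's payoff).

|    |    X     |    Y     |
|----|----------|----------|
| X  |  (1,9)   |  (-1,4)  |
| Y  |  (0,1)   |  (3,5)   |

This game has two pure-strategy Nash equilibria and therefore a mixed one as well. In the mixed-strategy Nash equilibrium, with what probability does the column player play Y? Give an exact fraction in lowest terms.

The column player's mix q on X must make the row player indifferent between X and Y.
The row player's payoff from X: 1q + (-1)(1−q). From Y: 0q + 3(1−q).
Set equal: 1q = 4(1−q) → q = 4/5.
Probability on Y is 1 − 4/5 = 1/5.

1/5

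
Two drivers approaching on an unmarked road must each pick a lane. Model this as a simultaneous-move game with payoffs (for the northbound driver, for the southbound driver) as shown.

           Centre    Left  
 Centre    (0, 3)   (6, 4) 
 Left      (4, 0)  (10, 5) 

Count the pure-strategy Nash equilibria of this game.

1

Both Left: the northbound driver gets 10 (best alternative 6); the southbound driver gets 5 (best alternative 0). Neither deviates — NE.
Both Centre is not a NE: the northbound driver would switch to Left (4 > 0).
No other cell survives both best-response checks, so there is 1 pure NE.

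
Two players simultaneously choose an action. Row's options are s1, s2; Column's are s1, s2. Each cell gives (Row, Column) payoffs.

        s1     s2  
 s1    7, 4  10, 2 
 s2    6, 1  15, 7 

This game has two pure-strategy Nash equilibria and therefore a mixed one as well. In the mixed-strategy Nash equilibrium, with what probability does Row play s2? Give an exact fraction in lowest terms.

1/4

Row's mix p on s1 must make Column indifferent between s1 and s2.
Column's payoff from s1: 4p + 1(1−p). From s2: 2p + 7(1−p).
Set equal: 2p = 6(1−p) → p = 6/8 = 3/4.
Probability on s2 is 1 − 3/4 = 1/4.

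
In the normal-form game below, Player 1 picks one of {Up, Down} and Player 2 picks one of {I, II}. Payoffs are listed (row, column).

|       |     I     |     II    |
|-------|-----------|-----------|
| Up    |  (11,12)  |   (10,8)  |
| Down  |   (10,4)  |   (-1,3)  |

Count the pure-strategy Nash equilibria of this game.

(Up, I): Player 1 gets 11 (best alternative 10); Player 2 gets 12 (best alternative 8). Neither deviates — NE.
(Down, II) is not a NE: Player 1 would switch to Up (10 > -1).
No other cell survives both best-response checks, so there is 1 pure NE.

1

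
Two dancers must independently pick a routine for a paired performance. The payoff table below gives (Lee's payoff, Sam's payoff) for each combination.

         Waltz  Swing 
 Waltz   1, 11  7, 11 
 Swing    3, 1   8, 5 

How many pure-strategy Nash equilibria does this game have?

1

Both Swing: Lee gets 8 (best alternative 7); Sam gets 5 (best alternative 1). Neither deviates — NE.
Both Waltz is not a NE: Lee would switch to Swing (3 > 1).
No other cell survives both best-response checks, so there is 1 pure NE.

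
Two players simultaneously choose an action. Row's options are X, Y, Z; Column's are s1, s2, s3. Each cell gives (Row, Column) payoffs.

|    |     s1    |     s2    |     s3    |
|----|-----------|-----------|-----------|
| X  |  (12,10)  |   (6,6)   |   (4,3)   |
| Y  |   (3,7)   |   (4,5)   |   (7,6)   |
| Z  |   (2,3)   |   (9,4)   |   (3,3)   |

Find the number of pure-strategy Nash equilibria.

(X, s1): Row gets 12 (best alternative 3); Column gets 10 (best alternative 6). Neither deviates — NE.
(Z, s2): Row gets 9 (best alternative 6); Column gets 4 (best alternative 3). Neither deviates — NE.
(Z, s3) is not a NE: Row would switch to Y (7 > 3).
No other cell survives both best-response checks, so there are 2 pure NE.

2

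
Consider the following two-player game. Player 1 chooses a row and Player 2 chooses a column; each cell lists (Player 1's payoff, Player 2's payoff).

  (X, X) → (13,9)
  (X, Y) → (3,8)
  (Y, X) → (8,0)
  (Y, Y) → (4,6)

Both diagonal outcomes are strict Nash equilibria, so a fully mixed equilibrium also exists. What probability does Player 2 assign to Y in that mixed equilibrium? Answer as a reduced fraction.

Player 2's mix q on X must make Player 1 indifferent between X and Y.
Player 1's payoff from X: 13q + 3(1−q). From Y: 8q + 4(1−q).
Set equal: 5q = 1(1−q) → q = 1/6.
Probability on Y is 1 − 1/6 = 5/6.

5/6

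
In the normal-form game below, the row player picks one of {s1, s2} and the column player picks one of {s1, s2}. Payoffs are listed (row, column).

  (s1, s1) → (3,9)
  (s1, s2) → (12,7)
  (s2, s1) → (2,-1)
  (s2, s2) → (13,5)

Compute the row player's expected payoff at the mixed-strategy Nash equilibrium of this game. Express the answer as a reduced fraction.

15/2

The column player mixes with probability q on s1, chosen so the row player is indifferent: 3q + 12(1−q) = 2q + 13(1−q) gives q = 1/2.
The row player's expected payoff (from either row, since indifferent) is 3·1/2 + 12·1/2 = 15/2.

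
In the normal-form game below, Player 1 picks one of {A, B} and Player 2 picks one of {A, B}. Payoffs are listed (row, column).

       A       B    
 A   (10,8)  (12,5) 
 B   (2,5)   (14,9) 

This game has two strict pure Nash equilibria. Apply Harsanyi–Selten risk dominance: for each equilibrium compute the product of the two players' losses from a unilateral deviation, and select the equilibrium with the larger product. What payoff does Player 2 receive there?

8

At both A: Player 1 loses 10 − 2 = 8 by deviating; Player 2 loses 8 − 5 = 3. Product = 8·3 = 24.
At both B: Player 1 loses 14 − 12 = 2 by deviating; Player 2 loses 9 − 5 = 4. Product = 2·4 = 8.
24 > 8, so both A is risk-dominant. Player 2's payoff there is 8.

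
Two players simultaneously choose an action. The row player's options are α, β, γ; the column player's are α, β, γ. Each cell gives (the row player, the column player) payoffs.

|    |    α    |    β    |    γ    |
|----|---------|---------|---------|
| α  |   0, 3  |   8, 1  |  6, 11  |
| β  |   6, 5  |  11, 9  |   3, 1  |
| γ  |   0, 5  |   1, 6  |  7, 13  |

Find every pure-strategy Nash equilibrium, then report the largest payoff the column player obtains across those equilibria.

Both β is a pure NE (the row player: 11 ≥ 8; the column player: 9 ≥ 5). The column player gets 9.
Both γ is a pure NE (the row player: 7 ≥ 6; the column player: 13 ≥ 6). The column player gets 13.
Every other cell has a profitable deviation for at least one player. Highest of {9, 13} is 13.

13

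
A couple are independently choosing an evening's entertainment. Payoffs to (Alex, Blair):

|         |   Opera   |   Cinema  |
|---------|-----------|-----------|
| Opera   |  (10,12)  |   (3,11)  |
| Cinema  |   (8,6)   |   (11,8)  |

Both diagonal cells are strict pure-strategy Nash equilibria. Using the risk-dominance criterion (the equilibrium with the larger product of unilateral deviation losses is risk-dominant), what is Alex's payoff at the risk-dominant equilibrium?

11

At both Opera: Alex loses 10 − 8 = 2 by deviating; Blair loses 12 − 11 = 1. Product = 2·1 = 2.
At both Cinema: Alex loses 11 − 3 = 8 by deviating; Blair loses 8 − 6 = 2. Product = 8·2 = 16.
16 > 2, so both Cinema is risk-dominant. Alex's payoff there is 11.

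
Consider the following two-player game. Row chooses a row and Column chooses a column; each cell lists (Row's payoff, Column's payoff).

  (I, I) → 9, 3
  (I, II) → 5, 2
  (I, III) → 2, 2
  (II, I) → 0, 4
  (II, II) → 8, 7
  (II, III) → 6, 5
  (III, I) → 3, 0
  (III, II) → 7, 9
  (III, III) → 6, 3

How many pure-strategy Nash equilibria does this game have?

2

Both I: Row gets 9 (best alternative 3); Column gets 3 (best alternative 2). Neither deviates — NE.
Both II: Row gets 8 (best alternative 7); Column gets 7 (best alternative 5). Neither deviates — NE.
Both III is not a NE: Column would switch to II (9 > 3).
No other cell survives both best-response checks, so there are 2 pure NE.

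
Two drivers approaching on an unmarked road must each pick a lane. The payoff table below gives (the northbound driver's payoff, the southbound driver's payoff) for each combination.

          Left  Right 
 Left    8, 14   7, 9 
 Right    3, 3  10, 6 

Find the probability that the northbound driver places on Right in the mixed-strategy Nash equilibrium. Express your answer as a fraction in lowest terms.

5/8

The northbound driver's mix p on Left must make the southbound driver indifferent between Left and Right.
The southbound driver's payoff from Left: 14p + 3(1−p). From Right: 9p + 6(1−p).
Set equal: 5p = 3(1−p) → p = 3/8.
Probability on Right is 1 − 3/8 = 5/8.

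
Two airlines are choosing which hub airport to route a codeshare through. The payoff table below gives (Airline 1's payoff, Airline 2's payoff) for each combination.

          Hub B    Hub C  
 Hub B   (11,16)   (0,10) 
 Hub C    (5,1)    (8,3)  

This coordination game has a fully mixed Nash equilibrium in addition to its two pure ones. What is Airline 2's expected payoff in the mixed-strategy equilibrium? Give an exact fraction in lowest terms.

19/4

Airline 1 mixes with probability p on Hub B, chosen so Airline 2 is indifferent: 16p + 1(1−p) = 10p + 3(1−p) gives p = 1/4.
Airline 2's expected payoff is 16·1/4 + 1·3/4 = 19/4.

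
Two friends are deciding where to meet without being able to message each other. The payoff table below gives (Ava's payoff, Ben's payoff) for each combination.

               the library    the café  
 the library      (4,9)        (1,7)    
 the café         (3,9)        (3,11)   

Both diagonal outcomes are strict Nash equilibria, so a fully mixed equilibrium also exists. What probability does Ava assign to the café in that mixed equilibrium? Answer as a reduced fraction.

Ava's mix p on the library must make Ben indifferent between the library and the café.
Ben's payoff from the library: 9p + 9(1−p). From the café: 7p + 11(1−p).
Set equal: 2p = 2(1−p) → p = 2/4 = 1/2.
Probability on the café is 1 − 1/2 = 1/2.

1/2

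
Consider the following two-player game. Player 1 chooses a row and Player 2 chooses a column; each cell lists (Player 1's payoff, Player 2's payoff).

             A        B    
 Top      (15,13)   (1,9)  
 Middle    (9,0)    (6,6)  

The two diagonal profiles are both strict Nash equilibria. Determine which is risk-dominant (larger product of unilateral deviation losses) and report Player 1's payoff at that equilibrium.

At (Top, A): Player 1 loses 15 − 9 = 6 by deviating; Player 2 loses 13 − 9 = 4. Product = 6·4 = 24.
At (Middle, B): Player 1 loses 6 − 1 = 5 by deviating; Player 2 loses 6 − 0 = 6. Product = 5·6 = 30.
30 > 24, so (Middle, B) is risk-dominant. Player 1's payoff there is 6.

6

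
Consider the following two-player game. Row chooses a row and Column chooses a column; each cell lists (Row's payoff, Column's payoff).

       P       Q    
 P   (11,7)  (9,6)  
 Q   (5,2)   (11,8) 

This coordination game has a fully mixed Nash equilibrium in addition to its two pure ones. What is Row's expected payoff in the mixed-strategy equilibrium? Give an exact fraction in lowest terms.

19/2

Column mixes with probability q on P, chosen so Row is indifferent: 11q + 9(1−q) = 5q + 11(1−q) gives q = 1/4.
Row's expected payoff (from either row, since indifferent) is 11·1/4 + 9·3/4 = 19/2.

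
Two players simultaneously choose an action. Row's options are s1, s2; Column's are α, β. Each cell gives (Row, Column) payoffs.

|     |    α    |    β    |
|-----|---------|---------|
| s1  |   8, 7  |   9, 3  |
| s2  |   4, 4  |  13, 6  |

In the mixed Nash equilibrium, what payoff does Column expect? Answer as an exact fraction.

5

Row mixes with probability p on s1, chosen so Column is indifferent: 7p + 4(1−p) = 3p + 6(1−p) gives p = 1/3.
Column's expected payoff is 7·1/3 + 4·2/3 = 5.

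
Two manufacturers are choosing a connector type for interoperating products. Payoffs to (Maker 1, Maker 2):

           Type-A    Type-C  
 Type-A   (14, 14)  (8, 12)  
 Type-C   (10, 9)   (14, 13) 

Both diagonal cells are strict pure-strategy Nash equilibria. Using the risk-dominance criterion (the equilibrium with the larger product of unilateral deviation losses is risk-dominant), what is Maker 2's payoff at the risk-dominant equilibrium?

At both Type-A: Maker 1 loses 14 − 10 = 4 by deviating; Maker 2 loses 14 − 12 = 2. Product = 4·2 = 8.
At both Type-C: Maker 1 loses 14 − 8 = 6 by deviating; Maker 2 loses 13 − 9 = 4. Product = 6·4 = 24.
24 > 8, so both Type-C is risk-dominant. Maker 2's payoff there is 13.

13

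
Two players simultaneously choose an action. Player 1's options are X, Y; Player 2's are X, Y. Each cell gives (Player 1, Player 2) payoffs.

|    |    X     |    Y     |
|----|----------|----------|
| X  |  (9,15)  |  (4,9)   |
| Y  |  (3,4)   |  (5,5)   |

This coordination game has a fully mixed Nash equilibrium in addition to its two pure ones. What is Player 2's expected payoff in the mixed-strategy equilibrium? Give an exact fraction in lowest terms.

39/7

Player 1 mixes with probability p on X, chosen so Player 2 is indifferent: 15p + 4(1−p) = 9p + 5(1−p) gives p = 1/7.
Player 2's expected payoff is 15·1/7 + 4·6/7 = 39/7.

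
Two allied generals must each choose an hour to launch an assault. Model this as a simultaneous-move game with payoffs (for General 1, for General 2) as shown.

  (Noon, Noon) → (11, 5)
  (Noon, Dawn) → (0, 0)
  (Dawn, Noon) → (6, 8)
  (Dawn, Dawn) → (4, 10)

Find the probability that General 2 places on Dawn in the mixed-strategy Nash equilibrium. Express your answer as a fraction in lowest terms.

General 2's mix q on Noon must make General 1 indifferent between Noon and Dawn.
General 1's payoff from Noon: 11q + 0(1−q). From Dawn: 6q + 4(1−q).
Set equal: 5q = 4(1−q) → q = 4/9.
Probability on Dawn is 1 − 4/9 = 5/9.

5/9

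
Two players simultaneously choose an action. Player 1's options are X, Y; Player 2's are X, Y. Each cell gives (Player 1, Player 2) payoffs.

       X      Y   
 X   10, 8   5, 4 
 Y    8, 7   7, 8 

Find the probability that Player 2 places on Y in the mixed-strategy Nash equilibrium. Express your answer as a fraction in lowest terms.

1/2

Player 2's mix q on X must make Player 1 indifferent between X and Y.
Player 1's payoff from X: 10q + 5(1−q). From Y: 8q + 7(1−q).
Set equal: 2q = 2(1−q) → q = 2/4 = 1/2.
Probability on Y is 1 − 1/2 = 1/2.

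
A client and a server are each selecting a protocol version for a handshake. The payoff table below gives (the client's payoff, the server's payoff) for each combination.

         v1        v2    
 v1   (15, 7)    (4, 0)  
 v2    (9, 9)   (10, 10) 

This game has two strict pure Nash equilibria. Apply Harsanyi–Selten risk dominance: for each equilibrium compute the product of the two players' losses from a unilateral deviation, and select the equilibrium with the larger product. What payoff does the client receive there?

15

At both v1: the client loses 15 − 9 = 6 by deviating; the server loses 7 − 0 = 7. Product = 6·7 = 42.
At both v2: the client loses 10 − 4 = 6 by deviating; the server loses 10 − 9 = 1. Product = 6·1 = 6.
42 > 6, so both v1 is risk-dominant. The client's payoff there is 15.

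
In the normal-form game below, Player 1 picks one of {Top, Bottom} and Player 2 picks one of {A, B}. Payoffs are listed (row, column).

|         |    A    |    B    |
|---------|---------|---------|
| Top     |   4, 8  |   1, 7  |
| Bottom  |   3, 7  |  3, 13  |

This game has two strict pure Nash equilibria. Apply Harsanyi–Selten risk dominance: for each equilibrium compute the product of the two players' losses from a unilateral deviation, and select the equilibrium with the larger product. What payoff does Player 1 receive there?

At (Top, A): Player 1 loses 4 − 3 = 1 by deviating; Player 2 loses 8 − 7 = 1. Product = 1·1 = 1.
At (Bottom, B): Player 1 loses 3 − 1 = 2 by deviating; Player 2 loses 13 − 7 = 6. Product = 2·6 = 12.
12 > 1, so (Bottom, B) is risk-dominant. Player 1's payoff there is 3.

3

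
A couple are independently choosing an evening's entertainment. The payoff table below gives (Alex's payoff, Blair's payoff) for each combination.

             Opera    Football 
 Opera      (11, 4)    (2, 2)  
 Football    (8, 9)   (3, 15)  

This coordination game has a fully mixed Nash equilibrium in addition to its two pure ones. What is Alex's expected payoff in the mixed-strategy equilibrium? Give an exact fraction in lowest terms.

17/4

Blair mixes with probability q on Opera, chosen so Alex is indifferent: 11q + 2(1−q) = 8q + 3(1−q) gives q = 1/4.
Alex's expected payoff (from either row, since indifferent) is 11·1/4 + 2·3/4 = 17/4.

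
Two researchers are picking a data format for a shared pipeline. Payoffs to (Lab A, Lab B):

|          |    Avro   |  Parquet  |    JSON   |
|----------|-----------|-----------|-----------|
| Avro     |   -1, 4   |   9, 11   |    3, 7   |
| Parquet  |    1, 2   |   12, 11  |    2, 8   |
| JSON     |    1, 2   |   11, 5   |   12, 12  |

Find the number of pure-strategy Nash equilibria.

Both Parquet: Lab A gets 12 (best alternative 11); Lab B gets 11 (best alternative 8). Neither deviates — NE.
Both JSON: Lab A gets 12 (best alternative 3); Lab B gets 12 (best alternative 5). Neither deviates — NE.
Both Avro is not a NE: Lab A would switch to Parquet (1 > -1).
No other cell survives both best-response checks, so there are 2 pure NE.

2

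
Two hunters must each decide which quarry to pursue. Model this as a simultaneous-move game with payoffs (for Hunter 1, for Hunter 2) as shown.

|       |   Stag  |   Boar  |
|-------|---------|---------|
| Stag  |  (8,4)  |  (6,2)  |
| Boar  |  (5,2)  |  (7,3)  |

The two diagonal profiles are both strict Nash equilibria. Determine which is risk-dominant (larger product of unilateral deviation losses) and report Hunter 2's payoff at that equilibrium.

At both Stag: Hunter 1 loses 8 − 5 = 3 by deviating; Hunter 2 loses 4 − 2 = 2. Product = 3·2 = 6.
At both Boar: Hunter 1 loses 7 − 6 = 1 by deviating; Hunter 2 loses 3 − 2 = 1. Product = 1·1 = 1.
6 > 1, so both Stag is risk-dominant. Hunter 2's payoff there is 4.

4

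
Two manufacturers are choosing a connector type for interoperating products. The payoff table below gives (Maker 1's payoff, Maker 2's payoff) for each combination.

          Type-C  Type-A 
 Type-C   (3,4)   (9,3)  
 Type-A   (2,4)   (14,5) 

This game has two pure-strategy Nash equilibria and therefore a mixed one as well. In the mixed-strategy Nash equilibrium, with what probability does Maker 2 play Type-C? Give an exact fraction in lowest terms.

Maker 2's mix q on Type-C must make Maker 1 indifferent between Type-C and Type-A.
Maker 1's payoff from Type-C: 3q + 9(1−q). From Type-A: 2q + 14(1−q).
Set equal: 1q = 5(1−q) → q = 5/6.

5/6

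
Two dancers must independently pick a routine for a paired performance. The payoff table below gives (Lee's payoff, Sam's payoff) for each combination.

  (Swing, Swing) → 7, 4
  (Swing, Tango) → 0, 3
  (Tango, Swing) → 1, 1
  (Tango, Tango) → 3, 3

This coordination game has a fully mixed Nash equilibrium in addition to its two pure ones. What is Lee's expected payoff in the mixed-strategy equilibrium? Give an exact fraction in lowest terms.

7/3

Sam mixes with probability q on Swing, chosen so Lee is indifferent: 7q + 0(1−q) = 1q + 3(1−q) gives q = 1/3.
Lee's expected payoff (from either row, since indifferent) is 7·1/3 + 0·2/3 = 7/3.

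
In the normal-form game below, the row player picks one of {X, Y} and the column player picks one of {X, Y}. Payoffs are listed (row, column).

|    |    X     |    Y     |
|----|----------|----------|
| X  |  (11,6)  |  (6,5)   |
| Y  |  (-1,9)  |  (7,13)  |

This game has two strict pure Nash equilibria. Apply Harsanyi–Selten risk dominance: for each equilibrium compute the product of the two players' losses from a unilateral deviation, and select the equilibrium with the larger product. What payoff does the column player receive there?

6

At both X: the row player loses 11 − (-1) = 12 by deviating; the column player loses 6 − 5 = 1. Product = 12·1 = 12.
At both Y: the row player loses 7 − 6 = 1 by deviating; the column player loses 13 − 9 = 4. Product = 1·4 = 4.
12 > 4, so both X is risk-dominant. The column player's payoff there is 6.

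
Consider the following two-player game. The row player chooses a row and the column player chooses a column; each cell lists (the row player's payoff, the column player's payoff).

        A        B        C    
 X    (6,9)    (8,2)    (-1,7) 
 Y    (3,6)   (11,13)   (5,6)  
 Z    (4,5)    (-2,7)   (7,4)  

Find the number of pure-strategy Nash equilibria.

2

(X, A): the row player gets 6 (best alternative 4); the column player gets 9 (best alternative 7). Neither deviates — NE.
(Y, B): the row player gets 11 (best alternative 8); the column player gets 13 (best alternative 6). Neither deviates — NE.
(Z, C) is not a NE: the column player would switch to B (7 > 4).
No other cell survives both best-response checks, so there are 2 pure NE.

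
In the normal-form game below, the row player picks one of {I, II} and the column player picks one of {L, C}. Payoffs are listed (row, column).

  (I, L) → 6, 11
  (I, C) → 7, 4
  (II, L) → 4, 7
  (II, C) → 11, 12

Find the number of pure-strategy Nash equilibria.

2

(I, L): the row player gets 6 (best alternative 4); the column player gets 11 (best alternative 4). Neither deviates — NE.
(II, C): the row player gets 11 (best alternative 7); the column player gets 12 (best alternative 7). Neither deviates — NE.
(I, C) is not a NE: the row player would switch to II (11 > 7).
No other cell survives both best-response checks, so there are 2 pure NE.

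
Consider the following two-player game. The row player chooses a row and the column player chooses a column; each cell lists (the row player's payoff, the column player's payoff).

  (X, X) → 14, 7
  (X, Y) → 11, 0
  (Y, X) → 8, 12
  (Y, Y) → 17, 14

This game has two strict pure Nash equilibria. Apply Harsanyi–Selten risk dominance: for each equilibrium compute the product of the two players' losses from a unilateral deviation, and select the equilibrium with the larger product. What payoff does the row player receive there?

At both X: the row player loses 14 − 8 = 6 by deviating; the column player loses 7 − 0 = 7. Product = 6·7 = 42.
At both Y: the row player loses 17 − 11 = 6 by deviating; the column player loses 14 − 12 = 2. Product = 6·2 = 12.
42 > 12, so both X is risk-dominant. The row player's payoff there is 14.

14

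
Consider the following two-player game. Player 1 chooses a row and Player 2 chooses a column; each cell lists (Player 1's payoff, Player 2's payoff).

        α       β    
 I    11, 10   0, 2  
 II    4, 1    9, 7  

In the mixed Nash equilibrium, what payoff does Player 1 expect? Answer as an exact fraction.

99/16

Player 2 mixes with probability q on α, chosen so Player 1 is indifferent: 11q + 0(1−q) = 4q + 9(1−q) gives q = 9/16.
Player 1's expected payoff (from either row, since indifferent) is 11·9/16 + 0·7/16 = 99/16.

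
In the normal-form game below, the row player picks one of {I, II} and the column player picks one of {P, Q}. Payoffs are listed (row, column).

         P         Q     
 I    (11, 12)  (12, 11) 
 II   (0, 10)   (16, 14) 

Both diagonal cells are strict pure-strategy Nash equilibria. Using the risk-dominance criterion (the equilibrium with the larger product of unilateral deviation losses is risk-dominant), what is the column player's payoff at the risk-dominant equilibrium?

14

At (I, P): the row player loses 11 − 0 = 11 by deviating; the column player loses 12 − 11 = 1. Product = 11·1 = 11.
At (II, Q): the row player loses 16 − 12 = 4 by deviating; the column player loses 14 − 10 = 4. Product = 4·4 = 16.
16 > 11, so (II, Q) is risk-dominant. The column player's payoff there is 14.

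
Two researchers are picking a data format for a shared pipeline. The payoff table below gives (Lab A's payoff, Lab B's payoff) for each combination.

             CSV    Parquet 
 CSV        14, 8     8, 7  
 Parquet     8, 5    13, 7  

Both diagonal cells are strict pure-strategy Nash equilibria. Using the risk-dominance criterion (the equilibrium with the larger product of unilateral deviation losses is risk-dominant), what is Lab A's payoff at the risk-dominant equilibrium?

13

At both CSV: Lab A loses 14 − 8 = 6 by deviating; Lab B loses 8 − 7 = 1. Product = 6·1 = 6.
At both Parquet: Lab A loses 13 − 8 = 5 by deviating; Lab B loses 7 − 5 = 2. Product = 5·2 = 10.
10 > 6, so both Parquet is risk-dominant. Lab A's payoff there is 13.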